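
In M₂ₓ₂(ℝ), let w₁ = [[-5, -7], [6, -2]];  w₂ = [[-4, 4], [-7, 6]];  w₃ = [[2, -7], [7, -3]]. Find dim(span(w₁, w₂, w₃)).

3

Use coordinates relative to {E₁₁, E₁₂, E₂₁, E₂₂}.
Row-reduce the 3×4 matrix with these as rows.
Reduction leaves 3 leading entries, giving rank 3.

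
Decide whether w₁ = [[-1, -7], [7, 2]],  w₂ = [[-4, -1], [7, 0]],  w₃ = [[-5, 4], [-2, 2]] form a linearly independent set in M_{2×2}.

Take coordinates with respect to the standard basis {E₁₁, E₁₂, E₂₁, E₂₂}.
Place the vectors as rows of a 3×4 matrix and reduce to echelon form.
The reduction yields 3 nonzero rows, so the rank is 3.
Since rank = 3 (the number of vectors), the set is linearly independent.

linearly independent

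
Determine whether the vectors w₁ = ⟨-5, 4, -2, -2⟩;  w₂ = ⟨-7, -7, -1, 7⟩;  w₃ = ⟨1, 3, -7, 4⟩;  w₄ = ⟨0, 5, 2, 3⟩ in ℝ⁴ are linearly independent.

Form the 4×4 matrix with these as columns; its determinant is -4097.
A nonzero determinant means the columns are linearly independent.

linearly independent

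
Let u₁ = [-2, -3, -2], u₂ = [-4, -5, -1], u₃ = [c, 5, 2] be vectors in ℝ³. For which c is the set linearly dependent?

c = 26/7

Place the vectors as rows of a 3×3 matrix; dependence ⇔ determinant zero.
Cofactor expansion gives det = 26 - 7*c.
Setting this to zero gives c = 26/7.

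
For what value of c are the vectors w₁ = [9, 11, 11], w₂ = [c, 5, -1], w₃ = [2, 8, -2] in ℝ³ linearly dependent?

Place the vectors as rows of a 3×3 matrix; dependence ⇔ determinant zero.
Expanding, det = 110*c - 150.
Solving 110*c - 150 = 0 yields c = 15/11.

c = 15/11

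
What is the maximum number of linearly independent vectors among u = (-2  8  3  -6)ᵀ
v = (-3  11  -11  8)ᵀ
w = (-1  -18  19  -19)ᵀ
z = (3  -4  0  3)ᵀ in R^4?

3

Apply Gaussian elimination to the matrix whose rows are u, v, w, z.
There are 3 pivot columns, so rank = 3.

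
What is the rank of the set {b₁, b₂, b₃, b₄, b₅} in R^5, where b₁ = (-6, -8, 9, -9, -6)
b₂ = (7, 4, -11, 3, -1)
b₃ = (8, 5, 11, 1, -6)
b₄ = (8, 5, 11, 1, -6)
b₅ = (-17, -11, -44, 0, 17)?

Form the matrix with b₁, b₂, b₃, b₄, b₅ as columns and reduce.
Exactly 3 pivots survive; hence the rank is 3.

rank 3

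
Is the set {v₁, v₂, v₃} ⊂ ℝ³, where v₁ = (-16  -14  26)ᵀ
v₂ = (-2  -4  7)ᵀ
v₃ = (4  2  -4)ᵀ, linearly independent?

Place the vectors as rows of a 3×3 matrix and reduce to echelon form.
The reduction yields 2 nonzero rows, so the rank is 2.
Since rank 2 < 3, the set is linearly dependent.

linearly dependent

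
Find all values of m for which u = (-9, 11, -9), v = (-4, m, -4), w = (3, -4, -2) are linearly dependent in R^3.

Place the vectors as rows of a 3×3 matrix; dependence ⇔ determinant zero.
The determinant works out to 45*m - 220.
Solving 45*m - 220 = 0 yields m = 44/9.

m = 44/9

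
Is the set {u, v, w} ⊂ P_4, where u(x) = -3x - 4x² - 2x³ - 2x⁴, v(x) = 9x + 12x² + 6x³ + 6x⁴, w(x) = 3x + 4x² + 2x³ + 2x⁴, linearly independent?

linearly dependent

Write each element as a coordinate vector in ℝ⁵ using {1, x, …, x⁴}.
Place the vectors as rows of a 3×5 matrix and reduce to echelon form.
The reduction yields 1 nonzero row, so the rank is 1.
Since rank 1 < 3, the set is linearly dependent.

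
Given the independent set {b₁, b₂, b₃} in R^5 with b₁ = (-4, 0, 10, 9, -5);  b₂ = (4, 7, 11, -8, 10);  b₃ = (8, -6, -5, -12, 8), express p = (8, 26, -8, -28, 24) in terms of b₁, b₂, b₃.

p = -4b₁ + 2b₂ - 2b₃

Since b₁, b₂, b₃ are independent, the coefficients expressing p are uniquely determined by a linear system.
The system has the unique solution (c₁, c₂, c₃) = (-4, 2, -2).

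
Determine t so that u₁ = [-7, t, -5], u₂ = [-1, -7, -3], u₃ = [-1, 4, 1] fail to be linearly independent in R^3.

t = -5

The vectors are dependent exactly when the determinant of the matrix with rows u₁, u₂, u₃ vanishes.
The determinant works out to 4*t + 20.
Solving 4*t + 20 = 0 yields t = -5.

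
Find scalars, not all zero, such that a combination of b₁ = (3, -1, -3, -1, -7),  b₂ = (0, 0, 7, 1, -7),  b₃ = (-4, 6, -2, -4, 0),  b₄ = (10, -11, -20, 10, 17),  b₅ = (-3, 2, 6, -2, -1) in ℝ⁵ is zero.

Set up α₁b₁ + … + α₅b₅ = 0 and solve the homogeneous system.
A generator of the null space is (1, 1, 1, 1, 3).

b₁ + b₂ + b₃ + b₄ + 3b₅ = 0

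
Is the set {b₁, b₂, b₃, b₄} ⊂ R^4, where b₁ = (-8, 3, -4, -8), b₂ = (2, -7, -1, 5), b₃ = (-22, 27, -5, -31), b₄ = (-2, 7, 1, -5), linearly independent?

linearly dependent

The matrix [b₁|b₂|b₃|b₄] has determinant 0.
A zero determinant means the columns are linearly dependent.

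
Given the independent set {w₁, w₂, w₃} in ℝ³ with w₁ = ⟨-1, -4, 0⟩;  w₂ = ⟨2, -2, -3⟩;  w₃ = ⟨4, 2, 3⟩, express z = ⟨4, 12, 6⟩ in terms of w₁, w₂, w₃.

z = -2w₁ - w₂ + w₃

Solve the system with w₁, w₂, w₃ as columns and z as the right-hand side.
Back-substitution yields (c₁, c₂, c₃) = (-2, -1, 1).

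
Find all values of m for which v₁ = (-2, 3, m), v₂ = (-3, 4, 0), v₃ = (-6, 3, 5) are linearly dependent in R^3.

m = -1/3

Dependence holds iff the 3×3 matrix [v₁ v₂ v₃] is singular.
Expanding, det = 15*m + 5.
Solving 15*m + 5 = 0 yields m = -1/3.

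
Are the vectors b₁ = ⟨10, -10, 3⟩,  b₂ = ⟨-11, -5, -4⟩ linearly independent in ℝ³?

Row-reduce the matrix whose columns are b₁, b₂.
The reduction yields 2 nonzero rows, so the rank is 2.
Since rank = 2 (the number of vectors), the set is linearly independent.

linearly independent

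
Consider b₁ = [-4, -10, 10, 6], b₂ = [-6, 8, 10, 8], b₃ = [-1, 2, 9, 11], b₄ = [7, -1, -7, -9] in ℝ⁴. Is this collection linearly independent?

linearly independent

Row-reduce the matrix whose columns are b₁, b₂, b₃, b₄.
The reduction yields 4 nonzero rows, so the rank is 4.
Since rank = 4 (the number of vectors), the set is linearly independent.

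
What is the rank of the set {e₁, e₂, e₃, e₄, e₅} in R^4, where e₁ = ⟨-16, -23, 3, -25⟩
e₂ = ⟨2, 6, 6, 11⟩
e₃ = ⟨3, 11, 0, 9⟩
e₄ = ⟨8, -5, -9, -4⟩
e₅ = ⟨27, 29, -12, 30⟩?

Form the matrix with e₁, e₂, e₃, e₄, e₅ as columns and reduce.
The echelon form has 3 nonzero rows, so the rank is 3.
(With 5 elements in a 4-dimensional space the rank is at most 4.)

3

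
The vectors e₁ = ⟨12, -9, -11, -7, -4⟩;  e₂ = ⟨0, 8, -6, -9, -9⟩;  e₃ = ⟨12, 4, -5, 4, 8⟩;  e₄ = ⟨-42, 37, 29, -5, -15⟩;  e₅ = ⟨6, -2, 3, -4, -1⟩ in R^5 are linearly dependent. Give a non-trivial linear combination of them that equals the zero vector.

3e₁ - 2e₂ + e₃ + e₄ - e₅ = 0

Set up α₁e₁ + … + α₅e₅ = 0 and solve the homogeneous system.
The free variable yields coefficients (3, -2, 1, 1, -1) (any nonzero multiple also works).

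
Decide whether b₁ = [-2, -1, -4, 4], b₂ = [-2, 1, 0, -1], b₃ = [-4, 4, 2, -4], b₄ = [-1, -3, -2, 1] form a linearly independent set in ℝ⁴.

linearly independent

Form the 4×4 matrix with these as columns; its determinant is 2.
A nonzero determinant means the columns are linearly independent.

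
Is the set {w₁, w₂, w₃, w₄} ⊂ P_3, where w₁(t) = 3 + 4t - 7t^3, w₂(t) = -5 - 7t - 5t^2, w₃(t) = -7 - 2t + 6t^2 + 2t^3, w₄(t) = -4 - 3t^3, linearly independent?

Take coordinates with respect to the standard basis {1, t, …, t^3}.
The matrix [w₁|w₂|w₃|w₄] has determinant 984.
A nonzero determinant means the columns are linearly independent.

linearly independent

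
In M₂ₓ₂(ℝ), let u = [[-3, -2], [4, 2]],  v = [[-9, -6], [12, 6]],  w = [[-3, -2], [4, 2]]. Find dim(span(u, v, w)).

Pass to coordinate vectors with respect to the basis {E₁₁, E₁₂, E₂₁, E₂₂}.
Apply Gaussian elimination to the matrix whose rows are u, v, w.
Exactly 1 pivot survives; hence the rank is 1.

1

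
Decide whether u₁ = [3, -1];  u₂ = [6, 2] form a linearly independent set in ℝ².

linearly independent

Place the vectors as rows of a 2×2 matrix and reduce to echelon form.
The reduction yields 2 nonzero rows, so the rank is 2.
Since rank = 2 (the number of vectors), the set is linearly independent.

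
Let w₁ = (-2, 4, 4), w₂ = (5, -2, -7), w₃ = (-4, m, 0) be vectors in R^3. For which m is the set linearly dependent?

Dependence holds iff the 3×3 matrix [w₁ w₂ w₃] is singular.
Cofactor expansion gives det = 6*m + 80.
This vanishes exactly when m = -40/3.

m = -40/3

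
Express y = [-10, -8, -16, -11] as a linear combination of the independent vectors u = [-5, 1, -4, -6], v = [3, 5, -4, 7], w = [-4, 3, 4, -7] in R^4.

y = 3u - v - 2w

Write y = c₁u + … + c₃w and equate components.
The system has the unique solution (c₁, c₂, c₃) = (3, -1, -2).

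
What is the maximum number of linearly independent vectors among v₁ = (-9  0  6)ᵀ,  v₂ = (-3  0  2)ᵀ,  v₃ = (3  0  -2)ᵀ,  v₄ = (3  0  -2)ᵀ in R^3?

Put the 3×4 matrix [v₁|v₂|v₃|v₄] into echelon form.
The echelon form has 1 nonzero row, so the rank is 1.
(With 4 elements in a 3-dimensional space the rank is at most 3.)

1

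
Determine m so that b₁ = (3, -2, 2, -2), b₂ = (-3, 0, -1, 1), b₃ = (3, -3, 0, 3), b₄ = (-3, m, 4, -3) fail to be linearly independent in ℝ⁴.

Place the vectors as rows of a 4×4 matrix; dependence ⇔ determinant zero.
The determinant works out to 9*m + 105.
Solving 9*m + 105 = 0 yields m = -35/3.

m = -35/3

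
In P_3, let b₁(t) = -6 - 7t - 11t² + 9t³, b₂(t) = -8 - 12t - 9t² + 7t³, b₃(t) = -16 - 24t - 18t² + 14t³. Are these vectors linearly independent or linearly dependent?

linearly dependent

Write each element as a coordinate vector in ℝ⁴ using {1, t, …, t³}.
One vector is a scalar multiple of another, so the set is dependent.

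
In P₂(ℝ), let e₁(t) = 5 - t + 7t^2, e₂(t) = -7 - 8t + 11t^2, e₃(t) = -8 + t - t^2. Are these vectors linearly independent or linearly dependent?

Write each element as a coordinate vector in ℝ³ using {1, t, t^2}.
Form the 3×3 matrix with these as columns; its determinant is -417.
A nonzero determinant means the columns are linearly independent.

linearly independent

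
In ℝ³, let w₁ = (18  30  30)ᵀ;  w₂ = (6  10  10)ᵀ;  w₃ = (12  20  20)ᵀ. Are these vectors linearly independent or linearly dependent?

Form the 3×3 matrix with these as columns; its determinant is 0.
A zero determinant means the columns are linearly dependent.
Indeed w₁ - 3w₂ = 0.

linearly dependent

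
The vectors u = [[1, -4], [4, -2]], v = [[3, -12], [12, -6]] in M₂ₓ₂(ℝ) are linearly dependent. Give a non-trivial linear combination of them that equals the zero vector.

Take coordinates with respect to {E₁₁, E₁₂, E₂₁, E₂₂}.
Row-reduce the matrix with u, v as columns; the null space gives the coefficients.
The free variable yields coefficients (3, -1) (any nonzero multiple also works).

3u - v = 0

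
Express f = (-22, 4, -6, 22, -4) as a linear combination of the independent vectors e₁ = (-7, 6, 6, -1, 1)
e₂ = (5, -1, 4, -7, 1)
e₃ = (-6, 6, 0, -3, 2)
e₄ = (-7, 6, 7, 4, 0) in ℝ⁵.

f = 4e₁ - 4e₂ - 2e₃ - 2e₄

Set up the augmented matrix [e₁ | e₂ | e₃ | e₄ | f] and row-reduce.
The system has the unique solution (α₁, …, α₄) = (4, -4, -2, -2).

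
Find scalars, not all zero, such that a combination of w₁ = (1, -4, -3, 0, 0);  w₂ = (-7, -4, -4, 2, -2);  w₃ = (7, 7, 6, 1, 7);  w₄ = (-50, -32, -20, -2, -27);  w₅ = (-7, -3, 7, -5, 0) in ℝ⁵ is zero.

w₁ - 3w₂ + 3w₃ + w₄ - w₅ = 0

Set up α₁w₁ + … + α₅w₅ = 0 and solve the homogeneous system.
The free variable yields coefficients (1, -3, 3, 1, -1) (any nonzero multiple also works).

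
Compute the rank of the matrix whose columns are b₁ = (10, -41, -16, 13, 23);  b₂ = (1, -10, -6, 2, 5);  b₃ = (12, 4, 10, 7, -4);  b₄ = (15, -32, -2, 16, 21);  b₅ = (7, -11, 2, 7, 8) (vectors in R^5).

Apply Gaussian elimination to the matrix whose rows are b₁, b₂, b₃, b₄, b₅.
Reduction leaves 3 leading entries, giving rank 3.

rank 3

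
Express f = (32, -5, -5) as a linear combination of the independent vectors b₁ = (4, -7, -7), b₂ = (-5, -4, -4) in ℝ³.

f = 3b₁ - 4b₂

Write f = a₁b₁ + a₂b₂ and equate components.
Back-substitution yields (a₁, a₂) = (3, -4).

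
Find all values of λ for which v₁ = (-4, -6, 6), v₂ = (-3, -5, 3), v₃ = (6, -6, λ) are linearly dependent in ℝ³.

Place the vectors as rows of a 3×3 matrix; dependence ⇔ determinant zero.
Expanding, det = 2*λ + 108.
Setting this to zero gives λ = -54.

λ = -54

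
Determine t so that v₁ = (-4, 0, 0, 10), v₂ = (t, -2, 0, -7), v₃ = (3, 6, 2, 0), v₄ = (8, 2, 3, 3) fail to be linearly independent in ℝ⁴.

The vectors are dependent exactly when the determinant of the matrix with rows v₁, v₂, v₃, v₄ vanishes.
The determinant works out to 580 - 140*t.
This vanishes exactly when t = 29/7.

t = 29/7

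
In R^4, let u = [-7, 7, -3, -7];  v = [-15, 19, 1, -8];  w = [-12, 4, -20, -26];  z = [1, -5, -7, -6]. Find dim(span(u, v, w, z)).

dim = 2

Row-reduce the 4×4 matrix with these as rows.
There are 2 pivot columns, so rank = 2.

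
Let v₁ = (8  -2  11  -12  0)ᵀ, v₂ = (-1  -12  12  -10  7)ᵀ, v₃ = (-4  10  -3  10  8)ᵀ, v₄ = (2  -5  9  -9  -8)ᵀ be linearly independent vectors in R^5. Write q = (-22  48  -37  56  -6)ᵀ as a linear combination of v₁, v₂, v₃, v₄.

Write q = α₁v₁ + … + α₄v₄ and equate components.
Back-substitution yields (α₁, …, α₄) = (-2, -2, 3, 2).

q = -2v₁ - 2v₂ + 3v₃ + 2v₄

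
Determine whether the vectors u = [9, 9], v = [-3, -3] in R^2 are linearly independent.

linearly dependent

Form the 2×2 matrix with these as columns; its determinant is 0.
A zero determinant means the columns are linearly dependent.
Indeed u + 3v = 0.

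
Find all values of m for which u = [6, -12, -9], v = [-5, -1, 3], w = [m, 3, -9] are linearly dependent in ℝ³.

m = 15

Place the vectors as rows of a 3×3 matrix; dependence ⇔ determinant zero.
The determinant works out to 675 - 45*m.
Solving 675 - 45*m = 0 yields m = 15.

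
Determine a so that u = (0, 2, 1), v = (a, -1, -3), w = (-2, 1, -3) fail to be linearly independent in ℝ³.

a = -10/7

The set is linearly dependent precisely when det[u; v; w] = 0.
Cofactor expansion gives det = 7*a + 10.
Setting this to zero gives a = -10/7.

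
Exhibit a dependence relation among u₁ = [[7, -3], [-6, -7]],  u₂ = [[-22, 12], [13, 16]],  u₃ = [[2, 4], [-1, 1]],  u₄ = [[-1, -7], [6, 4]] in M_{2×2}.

Write each element as a vector in ℝ⁴ using {E₁₁, E₁₂, E₂₁, E₂₂}.
Row-reduce the matrix with u₁, u₂, u₃, u₄ as columns; the null space gives the coefficients.
The free variable yields coefficients (3, 1, 1, 1) (any nonzero multiple also works).

3u₁ + u₂ + u₃ + u₄ = 0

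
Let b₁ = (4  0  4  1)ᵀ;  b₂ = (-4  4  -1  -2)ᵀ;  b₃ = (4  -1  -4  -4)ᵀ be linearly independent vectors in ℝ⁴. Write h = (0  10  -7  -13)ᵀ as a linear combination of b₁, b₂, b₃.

h = b₁ + 3b₂ + 2b₃

Since b₁, b₂, b₃ are independent, the coefficients expressing h are uniquely determined by a linear system.
The system has the unique solution (c₁, c₂, c₃) = (1, 3, 2).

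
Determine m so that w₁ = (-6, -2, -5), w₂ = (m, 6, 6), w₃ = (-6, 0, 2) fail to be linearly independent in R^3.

m = 45

Place the vectors as rows of a 3×3 matrix; dependence ⇔ determinant zero.
Cofactor expansion gives det = 4*m - 180.
Setting this to zero gives m = 45.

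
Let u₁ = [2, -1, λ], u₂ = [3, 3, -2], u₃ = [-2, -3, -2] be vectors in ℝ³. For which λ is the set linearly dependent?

λ = -34/3

The set is linearly dependent precisely when det[u₁; u₂; u₃] = 0.
The determinant works out to -3*λ - 34.
Solving -3*λ - 34 = 0 yields λ = -34/3.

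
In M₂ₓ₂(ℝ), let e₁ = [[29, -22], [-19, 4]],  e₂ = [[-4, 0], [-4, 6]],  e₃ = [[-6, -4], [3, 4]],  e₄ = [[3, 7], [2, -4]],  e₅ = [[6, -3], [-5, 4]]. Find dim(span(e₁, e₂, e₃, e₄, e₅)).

4

Use coordinates relative to {E₁₁, E₁₂, E₂₁, E₂₂}.
Apply Gaussian elimination to the matrix whose rows are e₁, e₂, e₃, e₄, e₅.
Exactly 4 pivots survive; hence the rank is 4.
(With 5 elements in a 4-dimensional space the rank is at most 4.)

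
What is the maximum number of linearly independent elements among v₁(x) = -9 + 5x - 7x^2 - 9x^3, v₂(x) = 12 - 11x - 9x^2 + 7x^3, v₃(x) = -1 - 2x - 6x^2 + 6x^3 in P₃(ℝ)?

3

Pass to coordinate vectors with respect to the basis {1, x, …, x^3}.
Form the matrix with v₁, v₂, v₃ as columns and reduce.
The echelon form has 3 nonzero rows, so the rank is 3.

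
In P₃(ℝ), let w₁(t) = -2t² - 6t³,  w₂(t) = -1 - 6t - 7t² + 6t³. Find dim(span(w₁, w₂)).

Represent each element by its coordinate vector in ℝ⁴.
Row-reduce the 2×4 matrix with these as rows.
There are 2 pivot columns, so rank = 2.

dim = 2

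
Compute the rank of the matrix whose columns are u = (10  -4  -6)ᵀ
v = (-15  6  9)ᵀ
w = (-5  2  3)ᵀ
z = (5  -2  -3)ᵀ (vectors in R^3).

Apply Gaussian elimination to the matrix whose rows are u, v, w, z.
Exactly 1 pivot survives; hence the rank is 1.
(With 4 elements in a 3-dimensional space the rank is at most 3.)

rank 1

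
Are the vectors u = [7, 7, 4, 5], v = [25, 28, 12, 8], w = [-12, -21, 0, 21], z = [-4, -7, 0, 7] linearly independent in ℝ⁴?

linearly dependent

One vector is a scalar multiple of another, so the set is dependent.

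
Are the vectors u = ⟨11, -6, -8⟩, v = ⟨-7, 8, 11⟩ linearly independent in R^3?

linearly independent

Row-reduce the matrix whose columns are u, v.
The reduction yields 2 nonzero rows, so the rank is 2.
Since rank = 2 (the number of vectors), the set is linearly independent.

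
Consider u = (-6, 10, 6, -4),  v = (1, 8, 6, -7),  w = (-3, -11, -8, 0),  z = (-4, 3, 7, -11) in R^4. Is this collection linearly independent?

Form the 4×4 matrix with these as columns; its determinant is -3124.
A nonzero determinant means the columns are linearly independent.

linearly independent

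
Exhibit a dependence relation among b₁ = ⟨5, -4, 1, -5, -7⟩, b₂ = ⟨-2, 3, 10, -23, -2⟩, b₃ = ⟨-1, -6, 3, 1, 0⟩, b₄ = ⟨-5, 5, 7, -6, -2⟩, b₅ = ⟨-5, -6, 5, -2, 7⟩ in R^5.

2b₁ - b₂ - 3b₃ + b₄ + 2b₅ = 0

Write the vectors as columns of a matrix and find a nonzero vector in its null space.
One solution (up to scaling) is (2, -1, -3, 1, 2).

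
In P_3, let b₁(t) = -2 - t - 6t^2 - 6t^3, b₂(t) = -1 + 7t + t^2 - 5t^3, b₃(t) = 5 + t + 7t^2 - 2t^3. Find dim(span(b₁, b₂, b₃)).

Represent each element by its coordinate vector in ℝ⁴.
Apply Gaussian elimination to the matrix whose rows are b₁, b₂, b₃.
Reduction leaves 3 leading entries, giving rank 3.

dim = 3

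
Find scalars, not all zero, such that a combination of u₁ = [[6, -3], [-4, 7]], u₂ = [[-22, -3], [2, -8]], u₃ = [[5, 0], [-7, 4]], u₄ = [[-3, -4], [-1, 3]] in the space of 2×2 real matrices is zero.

Write each element as a vector in ℝ⁴ using {E₁₁, E₁₂, E₂₁, E₂₂}.
Solve the homogeneous system with u₁, u₂, u₃, u₄ as columns by row-reducing the coefficient matrix.
One solution (up to scaling) is (3, 1, -1, -3).

3u₁ + u₂ - u₃ - 3u₄ = 0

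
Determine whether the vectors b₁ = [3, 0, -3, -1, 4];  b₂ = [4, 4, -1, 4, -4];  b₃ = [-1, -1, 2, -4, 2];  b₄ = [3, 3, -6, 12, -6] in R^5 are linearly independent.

One vector is a scalar multiple of another, so the set is dependent.

linearly dependent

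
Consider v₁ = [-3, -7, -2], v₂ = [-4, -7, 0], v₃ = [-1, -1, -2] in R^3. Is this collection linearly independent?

The matrix [v₁|v₂|v₃] has determinant 20.
A nonzero determinant means the columns are linearly independent.

linearly independent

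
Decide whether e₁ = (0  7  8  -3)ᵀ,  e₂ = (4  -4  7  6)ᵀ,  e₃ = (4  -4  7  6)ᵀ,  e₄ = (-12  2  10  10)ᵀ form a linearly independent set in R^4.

Two of the vectors are equal, giving an immediate dependence.

linearly dependent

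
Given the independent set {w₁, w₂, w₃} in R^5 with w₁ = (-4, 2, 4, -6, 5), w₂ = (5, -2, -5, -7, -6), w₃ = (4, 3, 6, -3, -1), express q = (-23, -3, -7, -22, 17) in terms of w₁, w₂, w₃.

q = 4w₁ + w₂ - 3w₃

Write q = α₁w₁ + … + α₃w₃ and equate components.
The system has the unique solution (α₁, α₂, α₃) = (4, 1, -3).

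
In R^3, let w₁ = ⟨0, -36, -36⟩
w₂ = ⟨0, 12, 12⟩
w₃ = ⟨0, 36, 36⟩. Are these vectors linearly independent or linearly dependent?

One vector is a scalar multiple of another, so the set is dependent.

linearly dependent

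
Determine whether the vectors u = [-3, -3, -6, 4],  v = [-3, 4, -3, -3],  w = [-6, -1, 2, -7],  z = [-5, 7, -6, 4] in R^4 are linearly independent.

The matrix [u|v|w|z] has determinant -2084.
A nonzero determinant means the columns are linearly independent.

linearly independent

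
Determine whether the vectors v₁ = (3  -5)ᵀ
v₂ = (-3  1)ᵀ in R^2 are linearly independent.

Row-reduce the matrix whose columns are v₁, v₂.
The reduction yields 2 nonzero rows, so the rank is 2.
Since rank = 2 (the number of vectors), the set is linearly independent.

linearly independent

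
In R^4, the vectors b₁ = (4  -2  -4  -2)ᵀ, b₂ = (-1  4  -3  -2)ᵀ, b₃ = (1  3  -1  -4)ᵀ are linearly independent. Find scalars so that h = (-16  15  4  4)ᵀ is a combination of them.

h = -3b₁ + 3b₂ - b₃

Write h = a₁b₁ + … + a₃b₃ and equate components.
Row-reducing the augmented matrix gives the unique coefficients (a₁, a₂, a₃) = (-3, 3, -1).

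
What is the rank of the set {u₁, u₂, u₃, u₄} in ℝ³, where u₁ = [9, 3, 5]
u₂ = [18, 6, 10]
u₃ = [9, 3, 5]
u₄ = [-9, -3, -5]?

1

Apply Gaussian elimination to the matrix whose rows are u₁, u₂, u₃, u₄.
There is 1 pivot column, so rank = 1.
(With 4 elements in a 3-dimensional space the rank is at most 3.)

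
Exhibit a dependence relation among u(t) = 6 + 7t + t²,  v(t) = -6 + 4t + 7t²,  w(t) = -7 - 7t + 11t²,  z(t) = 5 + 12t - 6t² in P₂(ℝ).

Take coordinates with respect to {1, t, t²}.
Set up α₁u + … + α₄z = 0 and solve the homogeneous system.
The free variable yields coefficients (1, 2, -3, -3) (any nonzero multiple also works).

u + 2v - 3w - 3z = 0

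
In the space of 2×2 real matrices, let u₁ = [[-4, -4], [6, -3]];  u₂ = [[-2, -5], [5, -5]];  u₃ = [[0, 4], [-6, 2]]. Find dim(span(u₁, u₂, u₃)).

Use coordinates relative to {E₁₁, E₁₂, E₂₁, E₂₂}.
Form the matrix with u₁, u₂, u₃ as columns and reduce.
The echelon form has 3 nonzero rows, so the rank is 3.

3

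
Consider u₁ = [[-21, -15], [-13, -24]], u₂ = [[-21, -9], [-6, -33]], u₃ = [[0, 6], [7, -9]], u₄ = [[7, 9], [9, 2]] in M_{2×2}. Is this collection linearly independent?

Take coordinates with respect to the standard basis {E₁₁, E₁₂, E₂₁, E₂₂}.
Row-reduce the matrix whose columns are u₁, u₂, u₃, u₄.
The reduction yields 2 nonzero rows, so the rank is 2.
Since rank 2 < 4, the set is linearly dependent.
Indeed u₁ - u₂ + u₃ = 0.

linearly dependent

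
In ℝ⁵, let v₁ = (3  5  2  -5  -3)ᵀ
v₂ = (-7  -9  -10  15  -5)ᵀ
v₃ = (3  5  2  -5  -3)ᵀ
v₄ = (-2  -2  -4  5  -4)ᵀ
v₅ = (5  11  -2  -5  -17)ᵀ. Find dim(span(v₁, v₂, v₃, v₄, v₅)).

Row-reduce the 5×5 matrix with these as rows.
Exactly 2 pivots survive; hence the rank is 2.

dim = 2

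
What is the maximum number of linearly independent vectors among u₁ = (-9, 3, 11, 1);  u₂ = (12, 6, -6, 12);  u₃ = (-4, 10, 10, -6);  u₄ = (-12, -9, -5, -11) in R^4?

Put the 4×4 matrix [u₁|u₂|u₃|u₄] into echelon form.
Reduction leaves 4 leading entries, giving rank 4.

4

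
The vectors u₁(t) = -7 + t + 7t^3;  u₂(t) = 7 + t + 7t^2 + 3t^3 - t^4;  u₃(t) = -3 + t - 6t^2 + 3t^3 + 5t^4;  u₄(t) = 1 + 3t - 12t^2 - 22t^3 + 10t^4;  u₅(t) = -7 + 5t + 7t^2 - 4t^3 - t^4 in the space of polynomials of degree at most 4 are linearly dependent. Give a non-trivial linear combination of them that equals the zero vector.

Take coordinates with respect to {1, t, …, t^4}.
Write the vectors as columns of a matrix and find a nonzero vector in its null space.
The free variable yields coefficients (3, 1, -2, 1, -1) (any nonzero multiple also works).

3u₁ + u₂ - 2u₃ + u₄ - u₅ = 0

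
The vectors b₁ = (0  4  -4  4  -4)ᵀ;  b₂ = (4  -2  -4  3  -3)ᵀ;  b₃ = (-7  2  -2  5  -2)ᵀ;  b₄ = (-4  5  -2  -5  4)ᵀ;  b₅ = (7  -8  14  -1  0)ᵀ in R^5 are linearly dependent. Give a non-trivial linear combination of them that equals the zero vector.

2b₂ + b₃ + 2b₄ + b₅ = 0

Solve the homogeneous system with b₁, b₂, b₃, b₄, b₅ as columns by row-reducing the coefficient matrix.
A generator of the null space is (0, 2, 1, 2, 1).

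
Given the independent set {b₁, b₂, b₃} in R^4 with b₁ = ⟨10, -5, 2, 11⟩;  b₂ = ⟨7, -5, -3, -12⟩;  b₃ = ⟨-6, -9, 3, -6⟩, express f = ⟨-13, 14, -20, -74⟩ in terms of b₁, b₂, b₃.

Solve the system with b₁, b₂, b₃ as columns and f as the right-hand side.
Row-reducing the augmented matrix gives the unique coefficients (c₁, c₂, c₃) = (-4, 3, -1).

f = -4b₁ + 3b₂ - b₃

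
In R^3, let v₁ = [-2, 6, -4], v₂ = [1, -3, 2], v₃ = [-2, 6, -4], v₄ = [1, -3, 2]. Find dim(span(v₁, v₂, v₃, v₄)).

1

Row-reduce the 4×3 matrix with these as rows.
Reduction leaves 1 leading entry, giving rank 1.
(With 4 elements in a 3-dimensional space the rank is at most 3.)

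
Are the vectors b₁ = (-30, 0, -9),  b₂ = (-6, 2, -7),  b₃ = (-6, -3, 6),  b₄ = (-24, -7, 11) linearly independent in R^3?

linearly dependent

There are 4 vectors in a 3-dimensional space, so they cannot be linearly independent.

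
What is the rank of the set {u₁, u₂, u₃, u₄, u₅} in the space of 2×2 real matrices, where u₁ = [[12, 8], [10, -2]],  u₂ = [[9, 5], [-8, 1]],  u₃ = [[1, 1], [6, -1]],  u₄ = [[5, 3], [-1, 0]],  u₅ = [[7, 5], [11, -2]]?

rank 2

Use coordinates relative to {E₁₁, E₁₂, E₂₁, E₂₂}.
Form the matrix with u₁, u₂, u₃, u₄, u₅ as columns and reduce.
The echelon form has 2 nonzero rows, so the rank is 2.
(With 5 elements in a 4-dimensional space the rank is at most 4.)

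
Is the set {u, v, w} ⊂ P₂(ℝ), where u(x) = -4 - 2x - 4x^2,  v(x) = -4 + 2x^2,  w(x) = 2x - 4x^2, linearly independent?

Write each element as a coordinate vector in ℝ³ using {1, x, x^2}.
The matrix [u|v|w] has determinant 80.
A nonzero determinant means the columns are linearly independent.

linearly independent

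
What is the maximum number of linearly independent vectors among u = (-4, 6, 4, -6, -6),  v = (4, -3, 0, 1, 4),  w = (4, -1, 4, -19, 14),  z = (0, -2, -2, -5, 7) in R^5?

Put the 5×4 matrix [u|v|w|z] into echelon form.
There are 3 pivot columns, so rank = 3.

3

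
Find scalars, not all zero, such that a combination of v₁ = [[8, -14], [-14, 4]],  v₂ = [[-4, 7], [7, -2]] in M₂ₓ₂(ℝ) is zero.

v₁ + 2v₂ = 0

Take coordinates with respect to {E₁₁, E₁₂, E₂₁, E₂₂}.
Solve the homogeneous system with v₁, v₂ as columns by row-reducing the coefficient matrix.
The free variable yields coefficients (1, 2) (any nonzero multiple also works).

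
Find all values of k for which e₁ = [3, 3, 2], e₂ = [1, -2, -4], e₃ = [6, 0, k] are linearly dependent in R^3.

The vectors are dependent exactly when the determinant of the matrix with rows e₁, e₂, e₃ vanishes.
Expanding, det = -9*k - 48.
Solving -9*k - 48 = 0 yields k = -16/3.

k = -16/3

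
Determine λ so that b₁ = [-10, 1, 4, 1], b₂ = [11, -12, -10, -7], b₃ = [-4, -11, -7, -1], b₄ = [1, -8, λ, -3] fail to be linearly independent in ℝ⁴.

λ = -21/4

The set is linearly dependent precisely when det[b₁; b₂; b₃; b₄] = 0.
The determinant works out to -520*λ - 2730.
This vanishes exactly when λ = -21/4.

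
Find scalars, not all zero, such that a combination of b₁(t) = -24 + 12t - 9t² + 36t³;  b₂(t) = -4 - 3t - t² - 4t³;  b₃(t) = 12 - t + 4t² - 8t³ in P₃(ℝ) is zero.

b₁ + 3b₂ + 3b₃ = 0

Pass to coordinate vectors relative to the basis {1, t, …, t³}.
Row-reduce the matrix with b₁, b₂, b₃ as columns; the null space gives the coefficients.
One solution (up to scaling) is (1, 3, 3).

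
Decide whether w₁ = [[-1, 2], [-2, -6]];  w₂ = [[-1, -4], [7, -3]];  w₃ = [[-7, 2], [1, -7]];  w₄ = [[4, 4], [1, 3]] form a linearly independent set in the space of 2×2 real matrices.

linearly independent

Take coordinates with respect to the standard basis {E₁₁, E₁₂, E₂₁, E₂₂}.
Form the 4×4 matrix with these as columns; its determinant is -1644.
A nonzero determinant means the columns are linearly independent.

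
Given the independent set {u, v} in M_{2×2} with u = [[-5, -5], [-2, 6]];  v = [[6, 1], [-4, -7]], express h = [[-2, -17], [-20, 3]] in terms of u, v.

Identify each element with its coordinate vector in ℝ⁴ via {E₁₁, E₁₂, E₂₁, E₂₂}.
Write h = α₁u + α₂v and equate components.
Back-substitution yields (α₁, α₂) = (4, 3).

h = 4u + 3v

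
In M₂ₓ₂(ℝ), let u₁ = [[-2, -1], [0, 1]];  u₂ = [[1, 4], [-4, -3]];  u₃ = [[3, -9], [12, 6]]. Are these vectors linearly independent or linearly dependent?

linearly dependent

Write each element as a coordinate vector in ℝ⁴ using {E₁₁, E₁₂, E₂₁, E₂₂}.
Row-reduce the matrix whose columns are u₁, u₂, u₃.
The reduction yields 2 nonzero rows, so the rank is 2.
Since rank 2 < 3, the set is linearly dependent.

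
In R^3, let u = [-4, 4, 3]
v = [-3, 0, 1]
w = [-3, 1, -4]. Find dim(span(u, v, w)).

3

Apply Gaussian elimination to the matrix whose rows are u, v, w.
The echelon form has 3 nonzero rows, so the rank is 3.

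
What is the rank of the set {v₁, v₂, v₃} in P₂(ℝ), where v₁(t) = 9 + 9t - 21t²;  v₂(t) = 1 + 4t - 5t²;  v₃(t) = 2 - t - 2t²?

Pass to coordinate vectors with respect to the basis {1, t, t²}.
Form the matrix with v₁, v₂, v₃ as columns and reduce.
Exactly 2 pivots survive; hence the rank is 2.

2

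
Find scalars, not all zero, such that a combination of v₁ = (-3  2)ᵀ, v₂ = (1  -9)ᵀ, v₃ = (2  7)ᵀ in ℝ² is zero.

v₁ + v₂ + v₃ = 0

Solve the homogeneous system with v₁, v₂, v₃ as columns by row-reducing the coefficient matrix.
One solution (up to scaling) is (1, 1, 1).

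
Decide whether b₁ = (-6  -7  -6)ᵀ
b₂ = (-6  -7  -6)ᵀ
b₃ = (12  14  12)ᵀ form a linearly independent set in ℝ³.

linearly dependent

The matrix [b₁|b₂|b₃] has determinant 0.
A zero determinant means the columns are linearly dependent.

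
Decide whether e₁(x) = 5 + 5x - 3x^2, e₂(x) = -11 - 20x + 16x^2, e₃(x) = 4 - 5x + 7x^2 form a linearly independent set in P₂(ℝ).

Take coordinates with respect to the standard basis {1, x, x^2}.
The matrix [e₁|e₂|e₃] has determinant 0.
A zero determinant means the columns are linearly dependent.
Indeed 3e₁ + e₂ - e₃ = 0.

linearly dependent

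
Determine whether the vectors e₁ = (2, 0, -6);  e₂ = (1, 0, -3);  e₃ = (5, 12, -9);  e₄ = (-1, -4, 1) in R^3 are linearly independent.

linearly dependent

There are 4 vectors in a 3-dimensional space, so they cannot be linearly independent.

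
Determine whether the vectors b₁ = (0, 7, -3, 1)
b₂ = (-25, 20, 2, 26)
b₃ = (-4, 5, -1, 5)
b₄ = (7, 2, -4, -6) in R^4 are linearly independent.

linearly dependent

Place the vectors as rows of a 4×4 matrix and reduce to echelon form.
The reduction yields 3 nonzero rows, so the rank is 3.
Since rank 3 < 4, the set is linearly dependent.
Indeed 3b₁ - b₂ + b₃ - 3b₄ = 0.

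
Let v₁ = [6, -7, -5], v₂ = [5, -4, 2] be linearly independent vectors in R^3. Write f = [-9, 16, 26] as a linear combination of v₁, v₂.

Write f = a₁v₁ + a₂v₂ and equate components.
The system has the unique solution (a₁, a₂) = (-4, 3).

f = -4v₁ + 3v₂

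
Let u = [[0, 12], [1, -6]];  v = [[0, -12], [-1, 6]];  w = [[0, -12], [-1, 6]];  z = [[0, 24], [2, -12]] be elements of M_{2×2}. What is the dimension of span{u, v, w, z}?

Use coordinates relative to {E₁₁, E₁₂, E₂₁, E₂₂}.
Apply Gaussian elimination to the matrix whose rows are u, v, w, z.
There is 1 pivot column, so rank = 1.

dim = 1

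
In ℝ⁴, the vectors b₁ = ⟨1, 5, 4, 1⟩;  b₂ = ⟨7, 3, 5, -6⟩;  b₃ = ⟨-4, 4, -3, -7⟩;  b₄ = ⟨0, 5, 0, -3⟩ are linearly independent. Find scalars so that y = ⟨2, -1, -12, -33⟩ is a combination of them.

Solve the system with b₁, b₂, b₃, b₄ as columns and y as the right-hand side.
The system has the unique solution (a₁, …, a₄) = (-4, 2, 2, 1).

y = -4b₁ + 2b₂ + 2b₃ + b₄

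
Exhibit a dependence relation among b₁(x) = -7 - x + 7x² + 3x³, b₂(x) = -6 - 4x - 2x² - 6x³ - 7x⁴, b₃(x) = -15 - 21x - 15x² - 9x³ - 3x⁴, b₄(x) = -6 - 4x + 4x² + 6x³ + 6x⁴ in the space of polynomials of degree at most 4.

3b₁ - 3b₂ + b₃ - 3b₄ = 0

Write each element as a vector in ℝ⁵ using {1, x, …, x⁴}.
Write the vectors as columns of a matrix and find a nonzero vector in its null space.
The free variable yields coefficients (3, -3, 1, -3) (any nonzero multiple also works).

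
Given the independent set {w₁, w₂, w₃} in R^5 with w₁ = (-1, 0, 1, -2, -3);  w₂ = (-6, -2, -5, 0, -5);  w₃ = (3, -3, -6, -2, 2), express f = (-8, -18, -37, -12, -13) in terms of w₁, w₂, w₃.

Since w₁, w₂, w₃ are independent, the coefficients expressing f are uniquely determined by a linear system.
Back-substitution yields (α₁, α₂, α₃) = (2, 3, 4).

f = 2w₁ + 3w₂ + 4w₃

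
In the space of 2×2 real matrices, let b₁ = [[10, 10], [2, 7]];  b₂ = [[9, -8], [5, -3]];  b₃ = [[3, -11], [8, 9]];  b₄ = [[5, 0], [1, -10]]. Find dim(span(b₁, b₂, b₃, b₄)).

Use coordinates relative to {E₁₁, E₁₂, E₂₁, E₂₂}.
Row-reduce the 4×4 matrix with these as rows.
The echelon form has 4 nonzero rows, so the rank is 4.

4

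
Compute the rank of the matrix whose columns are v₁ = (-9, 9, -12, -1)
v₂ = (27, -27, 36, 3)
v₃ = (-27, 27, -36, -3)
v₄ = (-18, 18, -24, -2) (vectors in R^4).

rank 1

Row-reduce the 4×4 matrix with these as rows.
Exactly 1 pivot survives; hence the rank is 1.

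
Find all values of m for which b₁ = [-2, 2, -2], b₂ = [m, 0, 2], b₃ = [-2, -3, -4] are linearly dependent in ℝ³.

m = 10/7

Place the vectors as rows of a 3×3 matrix; dependence ⇔ determinant zero.
Expanding, det = 14*m - 20.
This vanishes exactly when m = 10/7.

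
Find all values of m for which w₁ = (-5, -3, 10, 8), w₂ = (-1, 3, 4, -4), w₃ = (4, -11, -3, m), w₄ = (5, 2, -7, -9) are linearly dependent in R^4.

Place the vectors as rows of a 4×4 matrix; dependence ⇔ determinant zero.
The determinant works out to 64*m - 352.
Solving 64*m - 352 = 0 yields m = 11/2.

m = 11/2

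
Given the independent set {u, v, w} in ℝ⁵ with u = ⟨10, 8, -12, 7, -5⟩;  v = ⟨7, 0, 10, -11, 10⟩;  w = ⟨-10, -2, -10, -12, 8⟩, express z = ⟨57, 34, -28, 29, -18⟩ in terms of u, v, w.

z = 4u + v - w

Set up the augmented matrix [u | v | w | z] and row-reduce.
The system has the unique solution (α₁, α₂, α₃) = (4, 1, -1).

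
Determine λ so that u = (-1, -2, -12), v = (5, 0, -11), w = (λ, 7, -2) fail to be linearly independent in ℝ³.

Place the vectors as rows of a 3×3 matrix; dependence ⇔ determinant zero.
The determinant works out to 22*λ - 517.
Setting this to zero gives λ = 47/2.

λ = 47/2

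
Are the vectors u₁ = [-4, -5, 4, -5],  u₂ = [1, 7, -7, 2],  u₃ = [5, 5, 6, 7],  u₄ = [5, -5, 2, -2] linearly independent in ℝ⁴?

linearly independent

Place the vectors as rows of a 4×4 matrix and reduce to echelon form.
The reduction yields 4 nonzero rows, so the rank is 4.
Since rank = 4 (the number of vectors), the set is linearly independent.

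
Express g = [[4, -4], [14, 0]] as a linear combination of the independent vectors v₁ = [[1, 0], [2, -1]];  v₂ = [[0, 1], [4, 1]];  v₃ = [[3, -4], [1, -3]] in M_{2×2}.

g = -2v₁ + 4v₂ + 2v₃

Work in coordinates with respect to the standard basis {E₁₁, E₁₂, E₂₁, E₂₂}.
Set up the augmented matrix [v₁ | v₂ | v₃ | g] and row-reduce.
Back-substitution yields (a₁, a₂, a₃) = (-2, 4, 2).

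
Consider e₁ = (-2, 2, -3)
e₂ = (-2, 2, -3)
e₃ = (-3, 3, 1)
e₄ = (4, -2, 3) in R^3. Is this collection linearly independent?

There are 4 vectors in a 3-dimensional space, so they cannot be linearly independent.

linearly dependent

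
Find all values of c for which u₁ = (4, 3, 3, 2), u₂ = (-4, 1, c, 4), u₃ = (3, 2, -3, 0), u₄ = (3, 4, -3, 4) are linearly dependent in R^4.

Dependence holds iff the 4×4 matrix [u₁ u₂ u₃ u₄] is singular.
Expanding, det = -8*c - 108.
Solving -8*c - 108 = 0 yields c = -27/2.

c = -27/2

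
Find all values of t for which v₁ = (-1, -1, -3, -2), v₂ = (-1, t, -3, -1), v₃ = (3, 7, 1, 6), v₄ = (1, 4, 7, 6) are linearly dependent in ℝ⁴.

t = 1/4

Place the vectors as rows of a 4×4 matrix; dependence ⇔ determinant zero.
Expanding, det = 32*t - 8.
Solving 32*t - 8 = 0 yields t = 1/4.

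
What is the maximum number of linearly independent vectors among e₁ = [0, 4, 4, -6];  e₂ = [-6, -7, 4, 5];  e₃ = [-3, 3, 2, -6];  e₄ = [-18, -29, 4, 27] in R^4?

3

Row-reduce the 4×4 matrix with these as rows.
There are 3 pivot columns, so rank = 3.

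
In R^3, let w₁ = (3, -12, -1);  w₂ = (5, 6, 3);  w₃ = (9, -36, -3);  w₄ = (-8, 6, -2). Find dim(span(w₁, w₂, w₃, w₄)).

Put the 3×4 matrix [w₁|w₂|w₃|w₄] into echelon form.
The echelon form has 2 nonzero rows, so the rank is 2.
(With 4 elements in a 3-dimensional space the rank is at most 3.)

dim = 2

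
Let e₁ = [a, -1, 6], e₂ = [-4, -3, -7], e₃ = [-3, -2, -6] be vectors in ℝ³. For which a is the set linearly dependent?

The vectors are dependent exactly when the determinant of the matrix with rows e₁, e₂, e₃ vanishes.
Cofactor expansion gives det = 4*a - 3.
Setting this to zero gives a = 3/4.

a = 3/4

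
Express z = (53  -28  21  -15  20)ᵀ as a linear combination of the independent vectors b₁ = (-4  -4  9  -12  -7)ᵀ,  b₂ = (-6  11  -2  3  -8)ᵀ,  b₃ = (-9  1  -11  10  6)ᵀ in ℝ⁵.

z = -2b₁ - 3b₂ - 3b₃

Solve the system with b₁, b₂, b₃ as columns and z as the right-hand side.
Back-substitution yields (α₁, α₂, α₃) = (-2, -3, -3).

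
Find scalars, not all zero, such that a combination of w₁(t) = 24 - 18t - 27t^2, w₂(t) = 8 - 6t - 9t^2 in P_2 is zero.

w₁ - 3w₂ = 0

Take coordinates with respect to {1, t, t^2}.
Solve the homogeneous system with w₁, w₂ as columns by row-reducing the coefficient matrix.
The free variable yields coefficients (1, -3) (any nonzero multiple also works).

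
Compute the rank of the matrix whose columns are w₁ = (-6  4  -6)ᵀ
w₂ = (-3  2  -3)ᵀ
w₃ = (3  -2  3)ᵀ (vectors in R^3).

Apply Gaussian elimination to the matrix whose rows are w₁, w₂, w₃.
There is 1 pivot column, so rank = 1.

1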